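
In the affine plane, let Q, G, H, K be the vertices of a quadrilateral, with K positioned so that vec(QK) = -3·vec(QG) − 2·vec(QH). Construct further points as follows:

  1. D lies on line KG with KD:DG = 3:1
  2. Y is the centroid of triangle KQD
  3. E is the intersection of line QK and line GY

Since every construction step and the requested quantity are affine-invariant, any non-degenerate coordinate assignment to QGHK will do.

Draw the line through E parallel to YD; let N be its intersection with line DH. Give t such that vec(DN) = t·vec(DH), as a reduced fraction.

Choose coordinates Q = (0, 0), G = (1, 0), H = (0, 1), K = (-3, -2).
1. D lies on line KG with KD:DG = 3:1 ⇒ D = (0, -1/2)
2. Y is the centroid of triangle KQD ⇒ Y = (-1, -5/6)
3. E is the intersection of line QK and line GY ⇒ E = (-5/3, -10/9)
through E parallel to YD: direction (1, 1/3); meets DH at N = (0, -5/9)
N = D + t·(H−D) with t = -1/27

t = -1/27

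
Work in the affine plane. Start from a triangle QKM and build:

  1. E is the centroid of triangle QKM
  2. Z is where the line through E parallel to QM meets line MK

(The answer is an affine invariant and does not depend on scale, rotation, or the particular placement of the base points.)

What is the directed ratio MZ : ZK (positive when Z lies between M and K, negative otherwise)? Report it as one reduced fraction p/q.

Assign Q = (0, 0), K = (1, 0), M = (0, 1) — the answer is frame-independent, so this choice is without loss of generality.
1. E is the centroid of triangle QKM ⇒ E = (1/3, 1/3)
2. Z is where the line through E parallel to QM meets line MK ⇒ Z = (1/3, 2/3)
Z = M + t·(K−M) with t = 1/3, so MZ:ZK = t:(1−t) = 1/3:2/3

MZ:ZK = 1/2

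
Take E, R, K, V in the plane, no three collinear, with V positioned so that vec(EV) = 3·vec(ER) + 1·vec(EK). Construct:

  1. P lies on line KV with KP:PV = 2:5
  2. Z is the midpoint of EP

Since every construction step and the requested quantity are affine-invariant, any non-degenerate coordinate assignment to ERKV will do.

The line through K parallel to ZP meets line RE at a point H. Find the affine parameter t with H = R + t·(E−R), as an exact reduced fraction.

t = 13/7

Assign E = (0, 0), R = (1, 0), K = (0, 1), V = (3, 1) — the answer is frame-independent, so this choice is without loss of generality.
1. P lies on line KV with KP:PV = 2:5 ⇒ P = (6/7, 1)
2. Z is the midpoint of EP ⇒ Z = (3/7, 1/2)
through K parallel to ZP: direction (3/7, 1/2); meets RE at H = (-6/7, 0)
H = R + t·(E−R) with t = 13/7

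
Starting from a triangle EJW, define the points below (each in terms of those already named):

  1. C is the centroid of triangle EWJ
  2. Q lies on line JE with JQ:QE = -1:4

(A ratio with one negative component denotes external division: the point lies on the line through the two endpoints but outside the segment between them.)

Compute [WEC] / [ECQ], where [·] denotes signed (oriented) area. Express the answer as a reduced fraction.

[WEC]:[ECQ] = -3/4

Choose coordinates E = (0, 0), J = (1, 0), W = (0, 1).
1. C is the centroid of triangle EWJ ⇒ C = (1/3, 1/3)
2. Q lies on line JE with JQ:QE = -1:4 ⇒ Q = (4/3, 0)
2·[WEC] = 1/3, 2·[ECQ] = -4/9
[WEC]:[ECQ] = 1/3:-4/9 = -3/4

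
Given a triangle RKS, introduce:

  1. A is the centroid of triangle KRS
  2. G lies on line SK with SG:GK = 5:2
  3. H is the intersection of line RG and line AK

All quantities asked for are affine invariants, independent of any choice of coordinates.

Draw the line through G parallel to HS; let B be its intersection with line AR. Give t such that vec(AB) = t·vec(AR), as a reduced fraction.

t = -17/28

Choose coordinates R = (0, 0), K = (1, 0), S = (0, 1).
1. A is the centroid of triangle KRS ⇒ A = (1/3, 1/3)
2. G lies on line SK with SG:GK = 5:2 ⇒ G = (5/7, 2/7)
3. H is the intersection of line RG and line AK ⇒ H = (5/9, 2/9)
through G parallel to HS: direction (-5/9, 7/9); meets AR at B = (15/28, 15/28)
B = A + t·(R−A) with t = -17/28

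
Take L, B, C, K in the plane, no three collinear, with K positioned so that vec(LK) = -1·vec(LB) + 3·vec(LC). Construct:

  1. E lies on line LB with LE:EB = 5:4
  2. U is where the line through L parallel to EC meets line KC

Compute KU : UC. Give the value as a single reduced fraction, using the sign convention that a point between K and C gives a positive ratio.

KU:UC = -6/5

Work in coordinates with L = (0, 0), B = (1, 0), C = (0, 1), K = (-1, 3).
1. E lies on line LB with LE:EB = 5:4 ⇒ E = (5/9, 0)
2. U is where the line through L parallel to EC meets line KC ⇒ U = (5, -9)
U = K + t·(C−K) with t = 6, so KU:UC = t:(1−t) = 6:-5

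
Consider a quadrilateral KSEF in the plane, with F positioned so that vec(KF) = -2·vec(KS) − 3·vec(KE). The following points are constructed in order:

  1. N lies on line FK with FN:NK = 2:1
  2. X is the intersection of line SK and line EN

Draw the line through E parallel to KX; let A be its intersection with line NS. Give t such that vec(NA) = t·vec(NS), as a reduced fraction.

Set K = (0, 0), S = (1, 0), E = (0, 1), F = (-2, -3); any affine frame gives the same invariant.
1. N lies on line FK with FN:NK = 2:1 ⇒ N = (-2/3, -1)
2. X is the intersection of line SK and line EN ⇒ X = (-1/3, 0)
through E parallel to KX: direction (-1/3, 0); meets NS at A = (8/3, 1)
A = N + t·(S−N) with t = 2

t = 2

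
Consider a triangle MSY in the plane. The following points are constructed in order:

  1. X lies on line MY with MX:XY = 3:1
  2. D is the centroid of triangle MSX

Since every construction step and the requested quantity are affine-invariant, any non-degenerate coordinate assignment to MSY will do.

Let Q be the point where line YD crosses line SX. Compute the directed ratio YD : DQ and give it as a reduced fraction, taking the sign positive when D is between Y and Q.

YD:DQ = -2

Assign M = (0, 0), S = (1, 0), Y = (0, 1) — the answer is frame-independent, so this choice is without loss of generality.
1. X lies on line MY with MX:XY = 3:1 ⇒ X = (0, 3/4)
2. D is the centroid of triangle MSX ⇒ D = (1/3, 1/4)
line YD meets SX at Q = (1/6, 5/8)
D = Y + t·(Q−Y) with t = 2, so YD:DQ = 2:-1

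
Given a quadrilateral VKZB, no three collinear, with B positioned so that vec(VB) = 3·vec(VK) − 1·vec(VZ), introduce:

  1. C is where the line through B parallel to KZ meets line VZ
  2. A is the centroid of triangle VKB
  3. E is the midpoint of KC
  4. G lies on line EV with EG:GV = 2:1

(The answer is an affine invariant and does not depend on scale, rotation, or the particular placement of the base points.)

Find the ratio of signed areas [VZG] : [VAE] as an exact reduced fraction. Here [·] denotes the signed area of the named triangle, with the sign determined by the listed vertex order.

[VZG]:[VAE] = -1/9

Work in coordinates with V = (0, 0), K = (1, 0), Z = (0, 1), B = (3, -1).
1. C is where the line through B parallel to KZ meets line VZ ⇒ C = (0, 2)
2. A is the centroid of triangle VKB ⇒ A = (4/3, -1/3)
3. E is the midpoint of KC ⇒ E = (1/2, 1)
4. G lies on line EV with EG:GV = 2:1 ⇒ G = (1/6, 1/3)
2·[VZG] = -1/6, 2·[VAE] = 3/2
[VZG]:[VAE] = -1/6:3/2 = -1/9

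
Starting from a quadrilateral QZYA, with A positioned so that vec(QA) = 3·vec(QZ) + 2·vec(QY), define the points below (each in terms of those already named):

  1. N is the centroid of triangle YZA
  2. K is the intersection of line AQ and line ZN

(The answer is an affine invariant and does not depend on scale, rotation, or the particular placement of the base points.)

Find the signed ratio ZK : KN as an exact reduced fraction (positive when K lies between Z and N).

Choose coordinates Q = (0, 0), Z = (1, 0), Y = (0, 1), A = (3, 2).
1. N is the centroid of triangle YZA ⇒ N = (4/3, 1)
2. K is the intersection of line AQ and line ZN ⇒ K = (9/7, 6/7)
K = Z + t·(N−Z) with t = 6/7, so ZK:KN = t:(1−t) = 6/7:1/7

ZK:KN = 6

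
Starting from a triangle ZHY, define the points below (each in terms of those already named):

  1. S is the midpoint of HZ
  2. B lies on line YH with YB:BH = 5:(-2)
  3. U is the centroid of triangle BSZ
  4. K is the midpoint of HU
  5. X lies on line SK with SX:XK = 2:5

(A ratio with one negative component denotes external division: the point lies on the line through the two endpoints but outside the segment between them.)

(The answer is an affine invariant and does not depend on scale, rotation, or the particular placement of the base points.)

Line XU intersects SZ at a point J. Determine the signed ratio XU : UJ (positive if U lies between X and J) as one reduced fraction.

XU:UJ = -6/7

Set Z = (0, 0), H = (1, 0), Y = (0, 1); any affine frame gives the same invariant.
1. S is the midpoint of HZ ⇒ S = (1/2, 0)
2. B lies on line YH with YB:BH = 5:(-2) ⇒ B = (5/3, -2/3)
3. U is the centroid of triangle BSZ ⇒ U = (13/18, -2/9)
4. K is the midpoint of HU ⇒ K = (31/36, -1/9)
5. X lies on line SK with SX:XK = 2:5 ⇒ X = (38/63, -2/63)
line XU meets SZ at J = (7/12, 0)
U = X + t·(J−X) with t = -6, so XU:UJ = -6:7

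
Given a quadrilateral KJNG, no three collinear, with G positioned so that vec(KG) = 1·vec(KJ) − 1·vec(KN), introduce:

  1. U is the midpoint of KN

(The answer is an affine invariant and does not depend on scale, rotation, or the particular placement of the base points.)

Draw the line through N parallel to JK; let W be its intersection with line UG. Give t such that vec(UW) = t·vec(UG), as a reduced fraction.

Choose coordinates K = (0, 0), J = (1, 0), N = (0, 1), G = (1, -1).
1. U is the midpoint of KN ⇒ U = (0, 1/2)
through N parallel to JK: direction (-1, 0); meets UG at W = (-1/3, 1)
W = U + t·(G−U) with t = -1/3

t = -1/3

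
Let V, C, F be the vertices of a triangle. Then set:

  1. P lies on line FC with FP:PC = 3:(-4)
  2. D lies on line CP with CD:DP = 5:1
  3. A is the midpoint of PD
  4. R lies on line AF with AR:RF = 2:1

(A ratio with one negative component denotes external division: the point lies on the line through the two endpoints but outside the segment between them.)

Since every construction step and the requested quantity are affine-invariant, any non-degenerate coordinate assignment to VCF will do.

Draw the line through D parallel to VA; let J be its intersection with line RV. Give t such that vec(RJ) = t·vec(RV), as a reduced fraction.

t = 13/16

Choose coordinates V = (0, 0), C = (1, 0), F = (0, 1).
1. P lies on line FC with FP:PC = 3:(-4) ⇒ P = (-3, 4)
2. D lies on line CP with CD:DP = 5:1 ⇒ D = (-7/3, 10/3)
3. A is the midpoint of PD ⇒ A = (-8/3, 11/3)
4. R lies on line AF with AR:RF = 2:1 ⇒ R = (-8/9, 17/9)
through D parallel to VA: direction (-8/3, 11/3); meets RV at J = (-1/6, 17/48)
J = R + t·(V−R) with t = 13/16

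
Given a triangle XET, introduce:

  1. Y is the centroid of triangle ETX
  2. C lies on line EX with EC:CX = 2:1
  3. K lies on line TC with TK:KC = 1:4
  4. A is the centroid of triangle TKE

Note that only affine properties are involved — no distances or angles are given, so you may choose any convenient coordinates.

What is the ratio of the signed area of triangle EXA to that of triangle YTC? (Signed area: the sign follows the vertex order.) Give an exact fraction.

[EXA]:[YTC] = -27/5

Work in coordinates with X = (0, 0), E = (1, 0), T = (0, 1).
1. Y is the centroid of triangle ETX ⇒ Y = (1/3, 1/3)
2. C lies on line EX with EC:CX = 2:1 ⇒ C = (1/3, 0)
3. K lies on line TC with TK:KC = 1:4 ⇒ K = (1/15, 4/5)
4. A is the centroid of triangle TKE ⇒ A = (16/45, 3/5)
2·[EXA] = -3/5, 2·[YTC] = 1/9
[EXA]:[YTC] = -3/5:1/9 = -27/5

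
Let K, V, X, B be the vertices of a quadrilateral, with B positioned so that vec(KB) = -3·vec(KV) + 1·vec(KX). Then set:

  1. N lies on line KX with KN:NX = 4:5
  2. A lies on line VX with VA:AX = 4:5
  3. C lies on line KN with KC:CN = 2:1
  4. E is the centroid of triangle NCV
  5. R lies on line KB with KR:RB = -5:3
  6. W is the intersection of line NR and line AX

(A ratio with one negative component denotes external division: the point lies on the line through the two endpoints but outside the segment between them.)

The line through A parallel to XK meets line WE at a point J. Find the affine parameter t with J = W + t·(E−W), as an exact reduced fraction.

t = 185/381

Set K = (0, 0), V = (1, 0), X = (0, 1), B = (-3, 1); any affine frame gives the same invariant.
1. N lies on line KX with KN:NX = 4:5 ⇒ N = (0, 4/9)
2. A lies on line VX with VA:AX = 4:5 ⇒ A = (5/9, 4/9)
3. C lies on line KN with KC:CN = 2:1 ⇒ C = (0, 8/27)
4. E is the centroid of triangle NCV ⇒ E = (1/3, 20/81)
5. R lies on line KB with KR:RB = -5:3 ⇒ R = (-15/2, 5/2)
6. W is the intersection of line NR and line AX ⇒ W = (75/98, 23/98)
through A parallel to XK: direction (0, -1); meets WE at J = (5/9, 7426/30861)
J = W + t·(E−W) with t = 185/381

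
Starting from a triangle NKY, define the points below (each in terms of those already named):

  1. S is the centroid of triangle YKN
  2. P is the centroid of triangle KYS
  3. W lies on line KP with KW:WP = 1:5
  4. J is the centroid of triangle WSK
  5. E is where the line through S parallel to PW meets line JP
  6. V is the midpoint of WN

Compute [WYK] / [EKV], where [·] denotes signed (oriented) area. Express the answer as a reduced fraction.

[WYK]:[EKV] = -2/27

Choose coordinates N = (0, 0), K = (1, 0), Y = (0, 1).
1. S is the centroid of triangle YKN ⇒ S = (1/3, 1/3)
2. P is the centroid of triangle KYS ⇒ P = (4/9, 4/9)
3. W lies on line KP with KW:WP = 1:5 ⇒ W = (49/54, 2/27)
4. J is the centroid of triangle WSK ⇒ J = (121/162, 11/81)
5. E is where the line through S parallel to PW meets line JP ⇒ E = (73/54, -13/27)
6. V is the midpoint of WN ⇒ V = (49/108, 1/27)
2·[WYK] = -1/54, 2·[EKV] = 1/4
[WYK]:[EKV] = -1/54:1/4 = -2/27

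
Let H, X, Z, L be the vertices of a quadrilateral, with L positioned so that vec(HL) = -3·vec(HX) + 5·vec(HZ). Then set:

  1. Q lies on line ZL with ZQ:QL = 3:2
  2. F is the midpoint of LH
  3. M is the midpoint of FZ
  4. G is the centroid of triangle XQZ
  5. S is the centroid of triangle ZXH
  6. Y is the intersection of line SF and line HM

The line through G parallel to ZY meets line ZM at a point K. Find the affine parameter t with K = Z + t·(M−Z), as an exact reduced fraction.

t = 64/45

Assign H = (0, 0), X = (1, 0), Z = (0, 1), L = (-3, 5) — the answer is frame-independent, so this choice is without loss of generality.
1. Q lies on line ZL with ZQ:QL = 3:2 ⇒ Q = (-9/5, 17/5)
2. F is the midpoint of LH ⇒ F = (-3/2, 5/2)
3. M is the midpoint of FZ ⇒ M = (-3/4, 7/4)
4. G is the centroid of triangle XQZ ⇒ G = (-4/15, 22/15)
5. S is the centroid of triangle ZXH ⇒ S = (1/3, 1/3)
6. Y is the intersection of line SF and line HM ⇒ Y = (-12/19, 28/19)
through G parallel to ZY: direction (-12/19, 9/19); meets ZM at K = (-16/15, 31/15)
K = Z + t·(M−Z) with t = 64/45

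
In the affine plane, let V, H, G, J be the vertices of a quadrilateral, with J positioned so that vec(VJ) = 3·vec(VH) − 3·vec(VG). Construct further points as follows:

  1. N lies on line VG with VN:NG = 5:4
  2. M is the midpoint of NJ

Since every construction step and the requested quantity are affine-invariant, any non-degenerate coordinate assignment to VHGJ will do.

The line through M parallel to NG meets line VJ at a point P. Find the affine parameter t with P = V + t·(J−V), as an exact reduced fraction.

Work in coordinates with V = (0, 0), H = (1, 0), G = (0, 1), J = (3, -3).
1. N lies on line VG with VN:NG = 5:4 ⇒ N = (0, 5/9)
2. M is the midpoint of NJ ⇒ M = (3/2, -11/9)
through M parallel to NG: direction (0, 4/9); meets VJ at P = (3/2, -3/2)
P = V + t·(J−V) with t = 1/2

t = 1/2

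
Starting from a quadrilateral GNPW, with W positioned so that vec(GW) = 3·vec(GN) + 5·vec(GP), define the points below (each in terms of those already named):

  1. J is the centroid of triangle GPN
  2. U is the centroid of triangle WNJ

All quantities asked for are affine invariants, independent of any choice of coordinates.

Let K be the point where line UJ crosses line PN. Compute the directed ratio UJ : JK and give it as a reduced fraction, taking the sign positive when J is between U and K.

UJ:JK = -23/3

Assign G = (0, 0), N = (1, 0), P = (0, 1), W = (3, 5) — the answer is frame-independent, so this choice is without loss of generality.
1. J is the centroid of triangle GPN ⇒ J = (1/3, 1/3)
2. U is the centroid of triangle WNJ ⇒ U = (13/9, 16/9)
line UJ meets PN at K = (11/23, 12/23)
J = U + t·(K−U) with t = 23/20, so UJ:JK = 23/20:-3/20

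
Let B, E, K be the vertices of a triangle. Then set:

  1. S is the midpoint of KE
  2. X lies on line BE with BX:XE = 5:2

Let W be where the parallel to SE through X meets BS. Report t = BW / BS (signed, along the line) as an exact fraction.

t = 5/7

Assign B = (0, 0), E = (1, 0), K = (0, 1) — the answer is frame-independent, so this choice is without loss of generality.
1. S is the midpoint of KE ⇒ S = (1/2, 1/2)
2. X lies on line BE with BX:XE = 5:2 ⇒ X = (5/7, 0)
through X parallel to SE: direction (1/2, -1/2); meets BS at W = (5/14, 5/14)
W = B + t·(S−B) with t = 5/7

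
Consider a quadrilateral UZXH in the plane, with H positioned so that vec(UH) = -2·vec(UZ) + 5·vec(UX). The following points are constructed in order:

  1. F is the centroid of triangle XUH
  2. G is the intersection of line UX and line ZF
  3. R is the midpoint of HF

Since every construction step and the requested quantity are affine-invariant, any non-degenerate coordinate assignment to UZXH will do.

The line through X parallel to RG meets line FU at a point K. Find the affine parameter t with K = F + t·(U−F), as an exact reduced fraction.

Assign U = (0, 0), Z = (1, 0), X = (0, 1), H = (-2, 5) — the answer is frame-independent, so this choice is without loss of generality.
1. F is the centroid of triangle XUH ⇒ F = (-2/3, 2)
2. G is the intersection of line UX and line ZF ⇒ G = (0, 6/5)
3. R is the midpoint of HF ⇒ R = (-4/3, 7/2)
through X parallel to RG: direction (4/3, -23/10); meets FU at K = (-40/51, 40/17)
K = F + t·(U−F) with t = -3/17

t = -3/17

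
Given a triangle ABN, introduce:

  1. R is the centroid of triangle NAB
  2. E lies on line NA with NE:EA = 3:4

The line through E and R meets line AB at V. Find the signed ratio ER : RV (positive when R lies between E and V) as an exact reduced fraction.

ER:RV = 5/7

Choose coordinates A = (0, 0), B = (1, 0), N = (0, 1).
1. R is the centroid of triangle NAB ⇒ R = (1/3, 1/3)
2. E lies on line NA with NE:EA = 3:4 ⇒ E = (0, 4/7)
line ER meets AB at V = (4/5, 0)
R = E + t·(V−E) with t = 5/12, so ER:RV = 5/12:7/12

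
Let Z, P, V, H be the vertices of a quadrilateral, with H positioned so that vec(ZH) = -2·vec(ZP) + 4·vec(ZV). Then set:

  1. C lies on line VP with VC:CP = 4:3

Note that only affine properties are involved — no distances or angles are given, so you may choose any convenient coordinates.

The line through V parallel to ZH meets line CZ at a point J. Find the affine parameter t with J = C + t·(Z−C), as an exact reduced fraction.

t = 4/11

Set Z = (0, 0), P = (1, 0), V = (0, 1), H = (-2, 4); any affine frame gives the same invariant.
1. C lies on line VP with VC:CP = 4:3 ⇒ C = (4/7, 3/7)
through V parallel to ZH: direction (-2, 4); meets CZ at J = (4/11, 3/11)
J = C + t·(Z−C) with t = 4/11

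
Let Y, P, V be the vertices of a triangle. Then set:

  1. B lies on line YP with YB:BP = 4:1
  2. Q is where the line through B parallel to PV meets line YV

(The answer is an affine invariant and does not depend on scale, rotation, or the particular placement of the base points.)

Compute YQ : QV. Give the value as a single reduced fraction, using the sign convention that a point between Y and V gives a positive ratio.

YQ:QV = 4

Set Y = (0, 0), P = (1, 0), V = (0, 1); any affine frame gives the same invariant.
1. B lies on line YP with YB:BP = 4:1 ⇒ B = (4/5, 0)
2. Q is where the line through B parallel to PV meets line YV ⇒ Q = (0, 4/5)
Q = Y + t·(V−Y) with t = 4/5, so YQ:QV = t:(1−t) = 4/5:1/5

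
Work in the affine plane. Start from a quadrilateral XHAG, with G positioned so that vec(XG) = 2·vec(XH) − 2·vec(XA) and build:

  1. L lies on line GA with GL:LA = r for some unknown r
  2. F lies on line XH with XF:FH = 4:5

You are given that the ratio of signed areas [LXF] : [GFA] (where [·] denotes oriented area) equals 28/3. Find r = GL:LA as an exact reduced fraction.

Choose coordinates X = (0, 0), H = (1, 0), A = (0, 1), G = (2, -2).
1. With GL:LA = r, write λ = r/(r+1) so L = G + λ·(A−G); L is affine-linear in λ
2. F lies on line XH with XF:FH = 4:5 ⇒ F = (4/9, 0)
Every point depending on L is an affine combination of L and λ-independent points, so each such coordinate is linear in λ; the λ² term in each signed area is a multiple of (A−G)×(A−G) = 0, so 2·[LXF] and 2·[GFA] are each linear in λ. Evaluating at λ=0 and λ=1:
  2·[LXF] = 4/3·λ − 8/9,   2·[GFA] = -2/3
So [LXF]:[GFA] = (4/3·λ − 8/9) / (-2/3). Setting this equal to 28/3:
  4/3·λ − 8/9 = 28/3·(-2/3)  ⇒  λ = -4
Then r = λ/(1−λ) = (-4)/(5) = -4/5. Check: with r = -4/5, L = (10, -14) and [LXF]:[GFA] = 28/3 as required.

r = -4/5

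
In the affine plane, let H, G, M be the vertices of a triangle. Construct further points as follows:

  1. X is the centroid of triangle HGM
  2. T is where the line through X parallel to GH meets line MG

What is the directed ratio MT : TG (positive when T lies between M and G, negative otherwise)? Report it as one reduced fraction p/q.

MT:TG = 2

Assign H = (0, 0), G = (1, 0), M = (0, 1) — the answer is frame-independent, so this choice is without loss of generality.
1. X is the centroid of triangle HGM ⇒ X = (1/3, 1/3)
2. T is where the line through X parallel to GH meets line MG ⇒ T = (2/3, 1/3)
T = M + t·(G−M) with t = 2/3, so MT:TG = t:(1−t) = 2/3:1/3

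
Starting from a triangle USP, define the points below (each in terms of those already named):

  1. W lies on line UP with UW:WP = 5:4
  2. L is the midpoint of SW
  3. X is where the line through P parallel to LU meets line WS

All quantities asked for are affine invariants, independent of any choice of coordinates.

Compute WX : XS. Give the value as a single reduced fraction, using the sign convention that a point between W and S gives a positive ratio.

Set U = (0, 0), S = (1, 0), P = (0, 1); any affine frame gives the same invariant.
1. W lies on line UP with UW:WP = 5:4 ⇒ W = (0, 5/9)
2. L is the midpoint of SW ⇒ L = (1/2, 5/18)
3. X is where the line through P parallel to LU meets line WS ⇒ X = (-2/5, 7/9)
X = W + t·(S−W) with t = -2/5, so WX:XS = t:(1−t) = -2/5:7/5

WX:XS = -2/7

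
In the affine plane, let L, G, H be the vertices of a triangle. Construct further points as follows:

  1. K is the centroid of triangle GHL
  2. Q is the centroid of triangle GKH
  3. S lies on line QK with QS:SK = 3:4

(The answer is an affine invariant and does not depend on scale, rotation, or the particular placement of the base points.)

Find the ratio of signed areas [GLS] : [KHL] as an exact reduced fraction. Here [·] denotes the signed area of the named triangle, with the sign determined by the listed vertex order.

[GLS]:[KHL] = -25/21

Work in coordinates with L = (0, 0), G = (1, 0), H = (0, 1).
1. K is the centroid of triangle GHL ⇒ K = (1/3, 1/3)
2. Q is the centroid of triangle GKH ⇒ Q = (4/9, 4/9)
3. S lies on line QK with QS:SK = 3:4 ⇒ S = (25/63, 25/63)
2·[GLS] = -25/63, 2·[KHL] = 1/3
[GLS]:[KHL] = -25/63:1/3 = -25/21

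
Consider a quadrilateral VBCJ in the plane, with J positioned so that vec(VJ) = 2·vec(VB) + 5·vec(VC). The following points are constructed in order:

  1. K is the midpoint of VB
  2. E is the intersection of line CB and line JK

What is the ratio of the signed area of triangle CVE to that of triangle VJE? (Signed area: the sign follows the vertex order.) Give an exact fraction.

[CVE]:[VJE] = -4/15

Set V = (0, 0), B = (1, 0), C = (0, 1), J = (2, 5); any affine frame gives the same invariant.
1. K is the midpoint of VB ⇒ K = (1/2, 0)
2. E is the intersection of line CB and line JK ⇒ E = (8/13, 5/13)
2·[CVE] = 8/13, 2·[VJE] = -30/13
[CVE]:[VJE] = 8/13:-30/13 = -4/15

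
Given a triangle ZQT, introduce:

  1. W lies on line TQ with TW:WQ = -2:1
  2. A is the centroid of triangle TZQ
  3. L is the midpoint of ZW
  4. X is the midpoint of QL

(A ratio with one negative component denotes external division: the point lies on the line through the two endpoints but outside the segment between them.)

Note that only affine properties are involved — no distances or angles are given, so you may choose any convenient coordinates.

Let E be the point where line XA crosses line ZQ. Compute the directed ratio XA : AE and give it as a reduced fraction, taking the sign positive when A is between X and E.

Set Z = (0, 0), Q = (1, 0), T = (0, 1); any affine frame gives the same invariant.
1. W lies on line TQ with TW:WQ = -2:1 ⇒ W = (2, -1)
2. A is the centroid of triangle TZQ ⇒ A = (1/3, 1/3)
3. L is the midpoint of ZW ⇒ L = (1, -1/2)
4. X is the midpoint of QL ⇒ X = (1, -1/4)
line XA meets ZQ at E = (5/7, 0)
A = X + t·(E−X) with t = 7/3, so XA:AE = 7/3:-4/3

XA:AE = -7/4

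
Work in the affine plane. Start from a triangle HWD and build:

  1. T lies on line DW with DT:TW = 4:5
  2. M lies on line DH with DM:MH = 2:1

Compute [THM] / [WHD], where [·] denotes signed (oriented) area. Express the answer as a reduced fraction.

[THM]:[WHD] = 4/27

Assign H = (0, 0), W = (1, 0), D = (0, 1) — the answer is frame-independent, so this choice is without loss of generality.
1. T lies on line DW with DT:TW = 4:5 ⇒ T = (4/9, 5/9)
2. M lies on line DH with DM:MH = 2:1 ⇒ M = (0, 1/3)
2·[THM] = -4/27, 2·[WHD] = -1
[THM]:[WHD] = -4/27:-1 = 4/27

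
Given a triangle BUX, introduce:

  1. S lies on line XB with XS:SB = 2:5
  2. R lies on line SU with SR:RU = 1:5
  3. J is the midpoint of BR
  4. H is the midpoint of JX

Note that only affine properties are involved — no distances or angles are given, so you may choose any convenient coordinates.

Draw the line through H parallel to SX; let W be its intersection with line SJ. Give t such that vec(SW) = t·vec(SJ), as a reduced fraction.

t = 1/2

Set B = (0, 0), U = (1, 0), X = (0, 1); any affine frame gives the same invariant.
1. S lies on line XB with XS:SB = 2:5 ⇒ S = (0, 5/7)
2. R lies on line SU with SR:RU = 1:5 ⇒ R = (1/6, 25/42)
3. J is the midpoint of BR ⇒ J = (1/12, 25/84)
4. H is the midpoint of JX ⇒ H = (1/24, 109/168)
through H parallel to SX: direction (0, 2/7); meets SJ at W = (1/24, 85/168)
W = S + t·(J−S) with t = 1/2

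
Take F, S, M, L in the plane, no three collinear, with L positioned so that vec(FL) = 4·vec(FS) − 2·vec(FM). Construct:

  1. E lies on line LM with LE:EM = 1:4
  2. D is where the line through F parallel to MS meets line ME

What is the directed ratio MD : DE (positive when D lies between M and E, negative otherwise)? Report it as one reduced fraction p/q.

Choose coordinates F = (0, 0), S = (1, 0), M = (0, 1), L = (4, -2).
1. E lies on line LM with LE:EM = 1:4 ⇒ E = (16/5, -7/5)
2. D is where the line through F parallel to MS meets line ME ⇒ D = (-4, 4)
D = M + t·(E−M) with t = -5/4, so MD:DE = t:(1−t) = -5/4:9/4

MD:DE = -5/9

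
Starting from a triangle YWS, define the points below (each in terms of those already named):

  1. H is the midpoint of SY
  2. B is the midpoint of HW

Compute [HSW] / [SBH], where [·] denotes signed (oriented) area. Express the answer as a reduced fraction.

Set Y = (0, 0), W = (1, 0), S = (0, 1); any affine frame gives the same invariant.
1. H is the midpoint of SY ⇒ H = (0, 1/2)
2. B is the midpoint of HW ⇒ B = (1/2, 1/4)
2·[HSW] = -1/2, 2·[SBH] = -1/4
[HSW]:[SBH] = -1/2:-1/4 = 2

[HSW]:[SBH] = 2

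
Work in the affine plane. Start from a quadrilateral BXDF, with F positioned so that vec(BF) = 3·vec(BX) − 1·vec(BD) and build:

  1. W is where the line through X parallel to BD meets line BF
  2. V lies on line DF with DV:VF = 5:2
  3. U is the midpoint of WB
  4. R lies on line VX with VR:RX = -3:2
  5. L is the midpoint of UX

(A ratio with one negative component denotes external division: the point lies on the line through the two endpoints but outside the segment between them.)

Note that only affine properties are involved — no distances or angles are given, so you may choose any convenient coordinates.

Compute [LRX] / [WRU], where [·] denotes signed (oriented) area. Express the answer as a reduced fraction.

Work in coordinates with B = (0, 0), X = (1, 0), D = (0, 1), F = (3, -1).
1. W is where the line through X parallel to BD meets line BF ⇒ W = (1, -1/3)
2. V lies on line DF with DV:VF = 5:2 ⇒ V = (15/7, -3/7)
3. U is the midpoint of WB ⇒ U = (1/2, -1/6)
4. R lies on line VX with VR:RX = -3:2 ⇒ R = (-9/7, 6/7)
5. L is the midpoint of UX ⇒ L = (3/4, -1/12)
2·[LRX] = -17/42, 2·[WRU] = 3/14
[LRX]:[WRU] = -17/42:3/14 = -17/9

[LRX]:[WRU] = -17/9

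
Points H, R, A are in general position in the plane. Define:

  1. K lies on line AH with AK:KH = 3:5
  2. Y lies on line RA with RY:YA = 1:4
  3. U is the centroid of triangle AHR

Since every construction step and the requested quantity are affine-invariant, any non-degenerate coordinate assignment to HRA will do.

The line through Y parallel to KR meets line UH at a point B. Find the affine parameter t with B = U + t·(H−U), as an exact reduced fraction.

t = -19/65

Set H = (0, 0), R = (1, 0), A = (0, 1); any affine frame gives the same invariant.
1. K lies on line AH with AK:KH = 3:5 ⇒ K = (0, 5/8)
2. Y lies on line RA with RY:YA = 1:4 ⇒ Y = (4/5, 1/5)
3. U is the centroid of triangle AHR ⇒ U = (1/3, 1/3)
through Y parallel to KR: direction (1, -5/8); meets UH at B = (28/65, 28/65)
B = U + t·(H−U) with t = -19/65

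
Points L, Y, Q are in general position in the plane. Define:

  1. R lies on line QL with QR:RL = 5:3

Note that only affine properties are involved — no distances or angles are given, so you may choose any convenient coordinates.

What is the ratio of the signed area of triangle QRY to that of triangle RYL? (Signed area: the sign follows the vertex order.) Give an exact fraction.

Work in coordinates with L = (0, 0), Y = (1, 0), Q = (0, 1).
1. R lies on line QL with QR:RL = 5:3 ⇒ R = (0, 3/8)
2·[QRY] = 5/8, 2·[RYL] = -3/8
[QRY]:[RYL] = 5/8:-3/8 = -5/3

[QRY]:[RYL] = -5/3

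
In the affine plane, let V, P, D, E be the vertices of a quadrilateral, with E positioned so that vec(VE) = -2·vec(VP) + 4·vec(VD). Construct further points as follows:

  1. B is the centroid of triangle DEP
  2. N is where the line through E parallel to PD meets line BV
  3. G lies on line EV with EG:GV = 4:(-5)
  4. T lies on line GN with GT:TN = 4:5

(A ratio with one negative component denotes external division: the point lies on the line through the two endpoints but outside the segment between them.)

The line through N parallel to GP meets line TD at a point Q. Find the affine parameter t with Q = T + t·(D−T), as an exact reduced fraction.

t = 25/142

Set V = (0, 0), P = (1, 0), D = (0, 1), E = (-2, 4); any affine frame gives the same invariant.
1. B is the centroid of triangle DEP ⇒ B = (-1/3, 5/3)
2. N is where the line through E parallel to PD meets line BV ⇒ N = (-1/2, 5/2)
3. G lies on line EV with EG:GV = 4:(-5) ⇒ G = (-10, 20)
4. T lies on line GN with GT:TN = 4:5 ⇒ T = (-52/9, 110/9)
through N parallel to GP: direction (11, -20); meets TD at Q = (-338/71, 1455/142)
Q = T + t·(D−T) with t = 25/142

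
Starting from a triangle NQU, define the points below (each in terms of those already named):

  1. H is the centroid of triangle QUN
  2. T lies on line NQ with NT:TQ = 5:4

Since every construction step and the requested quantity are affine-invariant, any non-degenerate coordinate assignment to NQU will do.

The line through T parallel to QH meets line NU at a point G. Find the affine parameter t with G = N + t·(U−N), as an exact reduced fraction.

Set N = (0, 0), Q = (1, 0), U = (0, 1); any affine frame gives the same invariant.
1. H is the centroid of triangle QUN ⇒ H = (1/3, 1/3)
2. T lies on line NQ with NT:TQ = 5:4 ⇒ T = (5/9, 0)
through T parallel to QH: direction (-2/3, 1/3); meets NU at G = (0, 5/18)
G = N + t·(U−N) with t = 5/18

t = 5/18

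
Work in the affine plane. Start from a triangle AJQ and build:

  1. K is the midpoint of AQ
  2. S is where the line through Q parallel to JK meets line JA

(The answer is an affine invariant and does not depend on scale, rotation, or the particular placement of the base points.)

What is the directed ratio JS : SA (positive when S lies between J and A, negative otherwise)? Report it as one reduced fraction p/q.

Assign A = (0, 0), J = (1, 0), Q = (0, 1) — the answer is frame-independent, so this choice is without loss of generality.
1. K is the midpoint of AQ ⇒ K = (0, 1/2)
2. S is where the line through Q parallel to JK meets line JA ⇒ S = (2, 0)
S = J + t·(A−J) with t = -1, so JS:SA = t:(1−t) = -1:2

JS:SA = -1/2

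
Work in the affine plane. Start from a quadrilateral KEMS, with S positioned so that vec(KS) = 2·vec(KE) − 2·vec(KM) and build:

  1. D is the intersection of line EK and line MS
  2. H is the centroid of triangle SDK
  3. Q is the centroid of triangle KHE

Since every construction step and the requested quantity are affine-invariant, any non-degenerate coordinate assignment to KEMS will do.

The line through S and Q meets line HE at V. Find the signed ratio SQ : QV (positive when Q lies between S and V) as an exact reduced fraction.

SQ:QV = -5

Set K = (0, 0), E = (1, 0), M = (0, 1), S = (2, -2); any affine frame gives the same invariant.
1. D is the intersection of line EK and line MS ⇒ D = (2/3, 0)
2. H is the centroid of triangle SDK ⇒ H = (8/9, -2/3)
3. Q is the centroid of triangle KHE ⇒ Q = (17/27, -2/9)
line SQ meets HE at V = (122/135, -26/45)
Q = S + t·(V−S) with t = 5/4, so SQ:QV = 5/4:-1/4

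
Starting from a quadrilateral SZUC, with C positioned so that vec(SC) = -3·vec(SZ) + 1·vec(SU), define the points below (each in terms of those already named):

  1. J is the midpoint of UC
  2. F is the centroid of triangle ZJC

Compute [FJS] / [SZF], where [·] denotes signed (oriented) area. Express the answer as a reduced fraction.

Work in coordinates with S = (0, 0), Z = (1, 0), U = (0, 1), C = (-3, 1).
1. J is the midpoint of UC ⇒ J = (-3/2, 1)
2. F is the centroid of triangle ZJC ⇒ F = (-7/6, 2/3)
2·[FJS] = -1/6, 2·[SZF] = 2/3
[FJS]:[SZF] = -1/6:2/3 = -1/4

[FJS]:[SZF] = -1/4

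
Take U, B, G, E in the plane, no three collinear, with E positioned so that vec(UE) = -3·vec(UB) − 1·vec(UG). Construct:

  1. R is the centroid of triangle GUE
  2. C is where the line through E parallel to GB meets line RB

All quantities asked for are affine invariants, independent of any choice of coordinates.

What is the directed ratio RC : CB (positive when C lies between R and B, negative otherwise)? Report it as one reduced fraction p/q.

Assign U = (0, 0), B = (1, 0), G = (0, 1), E = (-3, -1) — the answer is frame-independent, so this choice is without loss of generality.
1. R is the centroid of triangle GUE ⇒ R = (-1, 0)
2. C is where the line through E parallel to GB meets line RB ⇒ C = (-4, 0)
C = R + t·(B−R) with t = -3/2, so RC:CB = t:(1−t) = -3/2:5/2

RC:CB = -3/5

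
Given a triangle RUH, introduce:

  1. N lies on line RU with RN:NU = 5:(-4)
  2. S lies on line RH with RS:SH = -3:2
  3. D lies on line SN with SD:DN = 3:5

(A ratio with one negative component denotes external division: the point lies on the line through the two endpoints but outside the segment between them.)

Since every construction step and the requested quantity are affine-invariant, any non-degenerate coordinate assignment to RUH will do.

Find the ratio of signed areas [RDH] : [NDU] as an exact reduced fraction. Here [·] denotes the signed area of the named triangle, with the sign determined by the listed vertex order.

[RDH]:[NDU] = 1/4

Set R = (0, 0), U = (1, 0), H = (0, 1); any affine frame gives the same invariant.
1. N lies on line RU with RN:NU = 5:(-4) ⇒ N = (5, 0)
2. S lies on line RH with RS:SH = -3:2 ⇒ S = (0, 3)
3. D lies on line SN with SD:DN = 3:5 ⇒ D = (15/8, 15/8)
2·[RDH] = 15/8, 2·[NDU] = 15/2
[RDH]:[NDU] = 15/8:15/2 = 1/4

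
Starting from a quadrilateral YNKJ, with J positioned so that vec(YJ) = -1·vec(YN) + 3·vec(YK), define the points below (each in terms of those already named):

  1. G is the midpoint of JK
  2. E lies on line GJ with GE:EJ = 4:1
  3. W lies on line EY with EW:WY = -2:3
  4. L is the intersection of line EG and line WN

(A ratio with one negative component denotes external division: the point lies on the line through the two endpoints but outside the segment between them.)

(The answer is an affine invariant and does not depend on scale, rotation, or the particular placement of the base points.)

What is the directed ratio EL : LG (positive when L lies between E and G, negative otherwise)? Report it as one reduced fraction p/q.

EL:LG = -14/13

Set Y = (0, 0), N = (1, 0), K = (0, 1), J = (-1, 3); any affine frame gives the same invariant.
1. G is the midpoint of JK ⇒ G = (-1/2, 2)
2. E lies on line GJ with GE:EJ = 4:1 ⇒ E = (-9/10, 14/5)
3. W lies on line EY with EW:WY = -2:3 ⇒ W = (-27/10, 42/5)
4. L is the intersection of line EG and line WN ⇒ L = (47/10, -42/5)
L = E + t·(G−E) with t = 14, so EL:LG = t:(1−t) = 14:-13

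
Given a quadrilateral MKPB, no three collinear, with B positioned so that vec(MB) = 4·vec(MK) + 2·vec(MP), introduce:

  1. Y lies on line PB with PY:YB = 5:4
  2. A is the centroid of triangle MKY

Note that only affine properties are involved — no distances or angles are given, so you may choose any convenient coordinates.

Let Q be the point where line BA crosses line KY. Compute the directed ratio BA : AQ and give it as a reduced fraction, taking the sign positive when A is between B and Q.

BA:AQ = -37/7

Set M = (0, 0), K = (1, 0), P = (0, 1), B = (4, 2); any affine frame gives the same invariant.
1. Y lies on line PB with PY:YB = 5:4 ⇒ Y = (20/9, 14/9)
2. A is the centroid of triangle MKY ⇒ A = (29/27, 14/27)
line BA meets KY at Q = (542/333, 266/333)
A = B + t·(Q−B) with t = 37/30, so BA:AQ = 37/30:-7/30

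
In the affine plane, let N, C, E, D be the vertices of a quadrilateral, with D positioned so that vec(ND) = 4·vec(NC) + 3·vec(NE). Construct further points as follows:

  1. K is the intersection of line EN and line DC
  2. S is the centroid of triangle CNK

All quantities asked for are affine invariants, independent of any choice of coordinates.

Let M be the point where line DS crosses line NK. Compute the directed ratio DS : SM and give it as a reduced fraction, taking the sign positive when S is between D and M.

Choose coordinates N = (0, 0), C = (1, 0), E = (0, 1), D = (4, 3).
1. K is the intersection of line EN and line DC ⇒ K = (0, -1)
2. S is the centroid of triangle CNK ⇒ S = (1/3, -1/3)
line DS meets NK at M = (0, -7/11)
S = D + t·(M−D) with t = 11/12, so DS:SM = 11/12:1/12

DS:SM = 11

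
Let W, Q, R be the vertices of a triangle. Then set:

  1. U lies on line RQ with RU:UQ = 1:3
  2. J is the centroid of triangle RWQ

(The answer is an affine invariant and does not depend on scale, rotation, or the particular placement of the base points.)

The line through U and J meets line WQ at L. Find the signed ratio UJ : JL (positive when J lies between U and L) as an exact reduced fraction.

UJ:JL = 5/4

Work in coordinates with W = (0, 0), Q = (1, 0), R = (0, 1).
1. U lies on line RQ with RU:UQ = 1:3 ⇒ U = (1/4, 3/4)
2. J is the centroid of triangle RWQ ⇒ J = (1/3, 1/3)
line UJ meets WQ at L = (2/5, 0)
J = U + t·(L−U) with t = 5/9, so UJ:JL = 5/9:4/9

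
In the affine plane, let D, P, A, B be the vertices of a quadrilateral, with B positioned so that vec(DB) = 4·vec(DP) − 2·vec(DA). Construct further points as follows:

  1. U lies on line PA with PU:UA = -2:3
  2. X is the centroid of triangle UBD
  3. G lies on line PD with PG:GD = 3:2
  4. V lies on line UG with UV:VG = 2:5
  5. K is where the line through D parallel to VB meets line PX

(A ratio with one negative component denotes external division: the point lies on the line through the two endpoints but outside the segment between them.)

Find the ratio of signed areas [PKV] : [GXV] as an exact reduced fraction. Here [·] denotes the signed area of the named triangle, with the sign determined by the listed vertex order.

Work in coordinates with D = (0, 0), P = (1, 0), A = (0, 1), B = (4, -2).
1. U lies on line PA with PU:UA = -2:3 ⇒ U = (3, -2)
2. X is the centroid of triangle UBD ⇒ X = (7/3, -4/3)
3. G lies on line PD with PG:GD = 3:2 ⇒ G = (2/5, 0)
4. V lies on line UG with UV:VG = 2:5 ⇒ V = (79/35, -10/7)
5. K is where the line through D parallel to VB meets line PX ⇒ K = (61/41, -20/41)
2·[PKV] = -24/287, 2·[GXV] = -2/7
[PKV]:[GXV] = -24/287:-2/7 = 12/41

[PKV]:[GXV] = 12/41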